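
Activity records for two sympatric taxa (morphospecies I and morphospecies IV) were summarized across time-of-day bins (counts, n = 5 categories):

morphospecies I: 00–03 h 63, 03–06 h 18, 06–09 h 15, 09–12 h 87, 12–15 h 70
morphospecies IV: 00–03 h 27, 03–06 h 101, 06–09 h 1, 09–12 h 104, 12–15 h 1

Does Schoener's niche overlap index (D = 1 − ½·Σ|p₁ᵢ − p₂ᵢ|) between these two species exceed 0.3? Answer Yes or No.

Yes

Proportions for morphospecies I (n=253): 63/253=0.2490, 18/253=0.0711, 15/253=0.0593, 87/253=0.3439, 70/253=0.2767
Proportions for morphospecies IV (n=234): 27/234=0.1154, 101/234=0.4316, 1/234=0.0043, 104/234=0.4444, 1/234=0.0043
Σ|p₁ᵢ − p₂ᵢ| = 0.1336 + 0.3605 + 0.0550 + 0.1005 + 0.2724 = 0.9220
D = 1 − ½ × 0.9220 = 1 − 0.46100 = 0.53900
D = 0.53900 > 0.3 → Yes.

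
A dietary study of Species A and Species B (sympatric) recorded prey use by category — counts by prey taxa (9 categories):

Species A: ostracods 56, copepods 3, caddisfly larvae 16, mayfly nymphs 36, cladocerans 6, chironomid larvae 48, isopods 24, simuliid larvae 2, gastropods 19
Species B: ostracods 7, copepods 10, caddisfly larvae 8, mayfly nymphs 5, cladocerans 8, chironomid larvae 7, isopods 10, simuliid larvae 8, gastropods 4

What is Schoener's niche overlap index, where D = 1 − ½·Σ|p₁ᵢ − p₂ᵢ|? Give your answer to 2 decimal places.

0.59

Proportions for Species A (n=210): 56/210=0.2667, 3/210=0.0143, 16/210=0.0762, 36/210=0.1714, 6/210=0.0286, 48/210=0.2286, 24/210=0.1143, 2/210=0.0095, 19/210=0.0905
Proportions for Species B (n=67): 7/67=0.1045, 10/67=0.1493, 8/67=0.1194, 5/67=0.0746, 8/67=0.1194, 7/67=0.1045, 10/67=0.1493, 8/67=0.1194, 4/67=0.0597
Σ|p₁ᵢ − p₂ᵢ| = 0.1622 + 0.1350 + 0.0432 + 0.0968 + 0.0908 + 0.1241 + 0.0350 + 0.1099 + 0.0308 = 0.8278
D = 1 − ½ × 0.8278 = 1 − 0.41390 = 0.58610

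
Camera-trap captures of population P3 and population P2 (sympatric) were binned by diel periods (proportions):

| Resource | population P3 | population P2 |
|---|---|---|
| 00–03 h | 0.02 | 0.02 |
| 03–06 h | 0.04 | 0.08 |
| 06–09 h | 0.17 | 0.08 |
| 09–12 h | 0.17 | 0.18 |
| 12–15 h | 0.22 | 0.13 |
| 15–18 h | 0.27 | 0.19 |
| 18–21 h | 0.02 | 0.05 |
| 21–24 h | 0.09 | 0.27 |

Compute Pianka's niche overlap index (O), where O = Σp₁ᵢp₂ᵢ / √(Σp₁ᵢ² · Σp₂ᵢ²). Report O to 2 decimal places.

0.84

Σ p₁ᵢp₂ᵢ = 0.0004 + 0.0032 + 0.0136 + 0.0306 + 0.0286 + 0.0513 + 0.0010 + 0.0243 = 0.1530
Σp_1ᵢ² = 0.02² + 0.04² + 0.17² + 0.17² + 0.22² + 0.27² + 0.02² + 0.09² = 0.0004 + 0.0016 + 0.0289 + 0.0289 + 0.0484 + 0.0729 + 0.0004 + 0.0081 = 0.1896
Σp_2ᵢ² = 0.02² + 0.08² + 0.08² + 0.18² + 0.13² + 0.19² + 0.05² + 0.27² = 0.0004 + 0.0064 + 0.0064 + 0.0324 + 0.0169 + 0.0361 + 0.0025 + 0.0729 = 0.1740
O = 0.1530 / √(0.1896 × 0.1740) = 0.1530 / 0.18163 = 0.8424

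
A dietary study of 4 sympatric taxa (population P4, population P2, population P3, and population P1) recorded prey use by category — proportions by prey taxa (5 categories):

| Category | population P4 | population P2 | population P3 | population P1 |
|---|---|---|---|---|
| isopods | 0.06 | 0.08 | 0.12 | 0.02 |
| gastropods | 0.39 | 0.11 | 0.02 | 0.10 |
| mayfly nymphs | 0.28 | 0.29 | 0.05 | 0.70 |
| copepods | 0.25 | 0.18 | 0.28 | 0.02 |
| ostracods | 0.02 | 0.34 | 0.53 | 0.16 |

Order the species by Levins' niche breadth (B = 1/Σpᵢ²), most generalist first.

population P2 > population P4 > population P3 > population P1

Σp_P4ᵢ² = 0.06² + 0.39² + 0.28² + 0.25² + 0.02² = 0.0036 + 0.1521 + 0.0784 + 0.0625 + 0.0004 = 0.2970
B_P4 = 1 / 0.2970 = 3.3670
Σp_P2ᵢ² = 0.08² + 0.11² + 0.29² + 0.18² + 0.34² = 0.0064 + 0.0121 + 0.0841 + 0.0324 + 0.1156 = 0.2506
B_P2 = 1 / 0.2506 = 3.9904
Σp_P3ᵢ² = 0.12² + 0.02² + 0.05² + 0.28² + 0.53² = 0.0144 + 0.0004 + 0.0025 + 0.0784 + 0.2809 = 0.3766
B_P3 = 1 / 0.3766 = 2.6553
Σp_P1ᵢ² = 0.02² + 0.10² + 0.70² + 0.02² + 0.16² = 0.0004 + 0.0100 + 0.4900 + 0.0004 + 0.0256 = 0.5264
B_P1 = 1 / 0.5264 = 1.8997
Ranking by B (broadest → narrowest): population P2 (3.99) > population P4 (3.37) > population P3 (2.66) > population P1 (1.90)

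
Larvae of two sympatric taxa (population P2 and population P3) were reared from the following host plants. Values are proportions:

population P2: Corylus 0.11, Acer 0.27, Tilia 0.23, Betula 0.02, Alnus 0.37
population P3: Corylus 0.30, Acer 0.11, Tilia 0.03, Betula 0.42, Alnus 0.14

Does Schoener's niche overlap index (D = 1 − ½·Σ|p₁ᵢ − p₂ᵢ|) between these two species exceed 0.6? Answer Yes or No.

Σ|p₁ᵢ − p₂ᵢ| = 0.19 + 0.16 + 0.20 + 0.40 + 0.23 = 1.18
D = 1 − ½ × 1.18 = 1 − 0.590 = 0.4100
D = 0.4100 < 0.6 → No.

No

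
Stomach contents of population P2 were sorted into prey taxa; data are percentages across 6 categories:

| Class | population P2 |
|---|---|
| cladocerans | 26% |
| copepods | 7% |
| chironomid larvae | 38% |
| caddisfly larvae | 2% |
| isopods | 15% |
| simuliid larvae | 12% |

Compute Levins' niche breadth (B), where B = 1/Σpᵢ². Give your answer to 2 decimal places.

3.93

Convert percentages to proportions (divide by 100).
Σpᵢ² = 0.26² + 0.07² + 0.38² + 0.02² + 0.15² + 0.12² = 0.0676 + 0.0049 + 0.1444 + 0.0004 + 0.0225 + 0.0144 = 0.2542
B = 1 / 0.2542 = 3.9339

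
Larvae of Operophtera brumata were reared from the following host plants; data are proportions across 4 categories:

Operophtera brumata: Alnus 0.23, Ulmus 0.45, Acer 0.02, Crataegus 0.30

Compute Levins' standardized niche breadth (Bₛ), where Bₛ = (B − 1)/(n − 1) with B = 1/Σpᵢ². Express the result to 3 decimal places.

Σpᵢ² = 0.23² + 0.45² + 0.02² + 0.30² = 0.0529 + 0.2025 + 0.0004 + 0.0900 = 0.3458
B = 1 / 0.3458 = 2.89184
Bₛ = (B − 1)/(n − 1) = (2.89184 − 1)/(4 − 1) = 1.89184/3 = 0.63061

0.631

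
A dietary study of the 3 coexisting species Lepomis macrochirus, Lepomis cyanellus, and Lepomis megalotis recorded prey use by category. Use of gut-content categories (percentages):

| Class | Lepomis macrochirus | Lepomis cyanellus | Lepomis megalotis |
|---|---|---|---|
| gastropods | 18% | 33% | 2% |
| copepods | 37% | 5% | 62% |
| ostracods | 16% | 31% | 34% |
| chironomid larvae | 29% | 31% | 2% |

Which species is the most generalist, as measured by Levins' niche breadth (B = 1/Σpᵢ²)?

Convert percentages to proportions (divide by 100).
Σp_macrᵢ² = 0.18² + 0.37² + 0.16² + 0.29² = 0.0324 + 0.1369 + 0.0256 + 0.0841 = 0.2790
B_macr = 1 / 0.2790 = 3.5842
Σp_cyanᵢ² = 0.33² + 0.05² + 0.31² + 0.31² = 0.1089 + 0.0025 + 0.0961 + 0.0961 = 0.3036
B_cyan = 1 / 0.3036 = 3.2938
Σp_megaᵢ² = 0.02² + 0.62² + 0.34² + 0.02² = 0.0004 + 0.3844 + 0.1156 + 0.0004 = 0.5008
B_mega = 1 / 0.5008 = 1.9968
Highest B → broadest niche (most generalist): Lepomis macrochirus (B = 3.58).

Lepomis macrochirus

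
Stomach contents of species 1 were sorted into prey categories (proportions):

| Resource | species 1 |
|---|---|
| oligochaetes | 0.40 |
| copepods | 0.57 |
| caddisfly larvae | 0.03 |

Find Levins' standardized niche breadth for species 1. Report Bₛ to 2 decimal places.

0.53

Σpᵢ² = 0.40² + 0.57² + 0.03² = 0.1600 + 0.3249 + 0.0009 = 0.4858
B = 1 / 0.4858 = 2.0585
Bₛ = (B − 1)/(n − 1) = (2.0585 − 1)/(3 − 1) = 1.0585/2 = 0.5293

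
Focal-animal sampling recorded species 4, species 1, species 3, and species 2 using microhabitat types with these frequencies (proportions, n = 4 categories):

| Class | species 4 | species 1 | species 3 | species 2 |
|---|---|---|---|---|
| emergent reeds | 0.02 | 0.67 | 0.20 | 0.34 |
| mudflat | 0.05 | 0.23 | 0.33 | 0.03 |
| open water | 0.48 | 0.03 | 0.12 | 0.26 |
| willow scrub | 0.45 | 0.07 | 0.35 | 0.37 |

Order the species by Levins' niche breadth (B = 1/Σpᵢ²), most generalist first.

species 3 > species 2 > species 4 > species 1

Σp_4ᵢ² = 0.02² + 0.05² + 0.48² + 0.45² = 0.0004 + 0.0025 + 0.2304 + 0.2025 = 0.4358
B_4 = 1 / 0.4358 = 2.2946
Σp_1ᵢ² = 0.67² + 0.23² + 0.03² + 0.07² = 0.4489 + 0.0529 + 0.0009 + 0.0049 = 0.5076
B_1 = 1 / 0.5076 = 1.9701
Σp_3ᵢ² = 0.20² + 0.33² + 0.12² + 0.35² = 0.0400 + 0.1089 + 0.0144 + 0.1225 = 0.2858
B_3 = 1 / 0.2858 = 3.4990
Σp_2ᵢ² = 0.34² + 0.03² + 0.26² + 0.37² = 0.1156 + 0.0009 + 0.0676 + 0.1369 = 0.3210
B_2 = 1 / 0.3210 = 3.1153
Ranking by B (broadest → narrowest): species 3 (3.50) > species 2 (3.12) > species 4 (2.29) > species 1 (1.97)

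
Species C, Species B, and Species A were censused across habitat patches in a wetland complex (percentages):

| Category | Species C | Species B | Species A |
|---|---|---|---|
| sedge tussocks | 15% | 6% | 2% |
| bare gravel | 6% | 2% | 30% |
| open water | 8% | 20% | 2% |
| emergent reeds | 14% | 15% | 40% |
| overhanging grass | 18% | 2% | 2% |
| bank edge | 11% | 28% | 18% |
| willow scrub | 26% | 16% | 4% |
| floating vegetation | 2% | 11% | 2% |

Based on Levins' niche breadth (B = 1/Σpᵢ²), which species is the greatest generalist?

Convert percentages to proportions (divide by 100).
Σp_Cᵢ² = 0.15² + 0.06² + 0.08² + 0.14² + 0.18² + 0.11² + 0.26² + 0.02² = 0.0225 + 0.0036 + 0.0064 + 0.0196 + 0.0324 + 0.0121 + 0.0676 + 0.0004 = 0.1646
B_C = 1 / 0.1646 = 6.0753
Σp_Bᵢ² = 0.06² + 0.02² + 0.20² + 0.15² + 0.02² + 0.28² + 0.16² + 0.11² = 0.0036 + 0.0004 + 0.0400 + 0.0225 + 0.0004 + 0.0784 + 0.0256 + 0.0121 = 0.1830
B_B = 1 / 0.1830 = 5.4645
Σp_Aᵢ² = 0.02² + 0.30² + 0.02² + 0.40² + 0.02² + 0.18² + 0.04² + 0.02² = 0.0004 + 0.0900 + 0.0004 + 0.1600 + 0.0004 + 0.0324 + 0.0016 + 0.0004 = 0.2856
B_A = 1 / 0.2856 = 3.5014
Highest B → broadest niche (most generalist): Species C (B = 6.08).

Species C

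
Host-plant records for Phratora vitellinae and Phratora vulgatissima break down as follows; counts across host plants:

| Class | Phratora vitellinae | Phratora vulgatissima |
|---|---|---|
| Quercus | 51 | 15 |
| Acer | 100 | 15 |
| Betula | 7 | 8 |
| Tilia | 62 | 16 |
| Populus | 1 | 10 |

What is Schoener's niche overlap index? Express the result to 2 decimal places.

Proportions for Phratora vitellinae (n=221): 51/221=0.2308, 100/221=0.4525, 7/221=0.0317, 62/221=0.2805, 1/221=0.0045
Proportions for Phratora vulgatissima (n=64): 15/64=0.2344, 15/64=0.2344, 8/64=0.1250, 16/64=0.2500, 10/64=0.1563
Σ|p₁ᵢ − p₂ᵢ| = 0.0036 + 0.2181 + 0.0933 + 0.0305 + 0.1518 = 0.4973
D = 1 − ½ × 0.4973 = 1 − 0.24865 = 0.75135

0.75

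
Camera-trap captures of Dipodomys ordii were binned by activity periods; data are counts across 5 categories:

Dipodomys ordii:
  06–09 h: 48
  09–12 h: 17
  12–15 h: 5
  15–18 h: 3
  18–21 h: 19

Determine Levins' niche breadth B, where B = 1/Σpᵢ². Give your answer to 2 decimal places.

Proportions for Dipodomys ordii (n=92): 48/92=0.5217, 17/92=0.1848, 5/92=0.0543, 3/92=0.0326, 19/92=0.2065
Σpᵢ² = 0.5217² + 0.1848² + 0.0543² + 0.0326² + 0.2065² = 0.272171 + 0.034151 + 0.002948 + 0.001063 + 0.042642 = 0.352975
B = 1 / 0.352975 = 2.8331

2.83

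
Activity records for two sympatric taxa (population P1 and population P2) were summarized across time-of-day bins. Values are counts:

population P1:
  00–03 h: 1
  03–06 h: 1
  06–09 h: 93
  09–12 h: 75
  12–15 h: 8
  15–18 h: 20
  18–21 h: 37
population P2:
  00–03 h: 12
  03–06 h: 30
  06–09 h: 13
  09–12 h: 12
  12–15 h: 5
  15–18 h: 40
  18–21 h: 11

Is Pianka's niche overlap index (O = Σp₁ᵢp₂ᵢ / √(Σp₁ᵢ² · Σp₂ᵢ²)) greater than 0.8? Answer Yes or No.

Proportions for population P1 (n=235): 1/235=0.0043, 1/235=0.0043, 93/235=0.3957, 75/235=0.3191, 8/235=0.0340, 20/235=0.0851, 37/235=0.1574
Proportions for population P2 (n=123): 12/123=0.0976, 30/123=0.2439, 13/123=0.1057, 12/123=0.0976, 5/123=0.0407, 40/123=0.3252, 11/123=0.0894
Σ p₁ᵢp₂ᵢ = 0.000420 + 0.001049 + 0.041825 + 0.031144 + 0.001384 + 0.027675 + 0.014072 = 0.117569
Σp_1ᵢ² = 0.0043² + 0.0043² + 0.3957² + 0.3191² + 0.0340² + 0.0851² + 0.1574² = 0.000018 + 0.000018 + 0.156578 + 0.101825 + 0.001156 + 0.007242 + 0.024775 = 0.291612
Σp_2ᵢ² = 0.0976² + 0.2439² + 0.1057² + 0.0976² + 0.0407² + 0.3252² + 0.0894² = 0.009526 + 0.059487 + 0.011172 + 0.009526 + 0.001656 + 0.105755 + 0.007992 = 0.205114
O = 0.117569 / √(0.291612 × 0.205114) = 0.117569 / 0.2445684 = 0.4807
O = 0.4807 < 0.8 → No.

No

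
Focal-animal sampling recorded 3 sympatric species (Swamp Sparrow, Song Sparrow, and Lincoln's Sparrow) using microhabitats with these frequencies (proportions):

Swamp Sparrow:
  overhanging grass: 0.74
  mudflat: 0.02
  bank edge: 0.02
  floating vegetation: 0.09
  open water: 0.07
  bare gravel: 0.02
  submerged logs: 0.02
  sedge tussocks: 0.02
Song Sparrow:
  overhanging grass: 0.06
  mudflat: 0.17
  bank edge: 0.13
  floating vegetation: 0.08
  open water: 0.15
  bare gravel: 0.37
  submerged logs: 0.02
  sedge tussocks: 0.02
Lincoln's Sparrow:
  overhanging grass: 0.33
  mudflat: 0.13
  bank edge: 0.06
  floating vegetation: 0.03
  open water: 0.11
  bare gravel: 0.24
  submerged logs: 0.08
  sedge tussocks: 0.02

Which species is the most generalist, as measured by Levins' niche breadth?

Lincoln's Sparrow

Σp_Swamᵢ² = 0.74² + 0.02² + 0.02² + 0.09² + 0.07² + 0.02² + 0.02² + 0.02² = 0.5476 + 0.0004 + 0.0004 + 0.0081 + 0.0049 + 0.0004 + 0.0004 + 0.0004 = 0.5626
B_Swam = 1 / 0.5626 = 1.7775
Σp_Songᵢ² = 0.06² + 0.17² + 0.13² + 0.08² + 0.15² + 0.37² + 0.02² + 0.02² = 0.0036 + 0.0289 + 0.0169 + 0.0064 + 0.0225 + 0.1369 + 0.0004 + 0.0004 = 0.2160
B_Song = 1 / 0.2160 = 4.6296
Σp_Lincᵢ² = 0.33² + 0.13² + 0.06² + 0.03² + 0.11² + 0.24² + 0.08² + 0.02² = 0.1089 + 0.0169 + 0.0036 + 0.0009 + 0.0121 + 0.0576 + 0.0064 + 0.0004 = 0.2068
B_Linc = 1 / 0.2068 = 4.8356
Highest B → broadest niche (most generalist): Lincoln's Sparrow (B = 4.84).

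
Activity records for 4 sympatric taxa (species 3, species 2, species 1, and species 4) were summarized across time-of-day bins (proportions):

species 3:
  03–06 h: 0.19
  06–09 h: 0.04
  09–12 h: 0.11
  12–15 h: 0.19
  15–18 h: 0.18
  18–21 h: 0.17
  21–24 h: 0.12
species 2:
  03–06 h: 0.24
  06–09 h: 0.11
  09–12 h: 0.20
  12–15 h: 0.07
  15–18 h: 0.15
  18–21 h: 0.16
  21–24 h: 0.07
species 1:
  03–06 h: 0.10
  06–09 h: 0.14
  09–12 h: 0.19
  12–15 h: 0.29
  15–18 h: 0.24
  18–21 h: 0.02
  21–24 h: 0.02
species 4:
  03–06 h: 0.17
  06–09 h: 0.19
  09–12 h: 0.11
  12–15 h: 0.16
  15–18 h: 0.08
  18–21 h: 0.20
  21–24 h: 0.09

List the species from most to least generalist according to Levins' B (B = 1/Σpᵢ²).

Σp_3ᵢ² = 0.19² + 0.04² + 0.11² + 0.19² + 0.18² + 0.17² + 0.12² = 0.0361 + 0.0016 + 0.0121 + 0.0361 + 0.0324 + 0.0289 + 0.0144 = 0.1616
B_3 = 1 / 0.1616 = 6.1881
Σp_2ᵢ² = 0.24² + 0.11² + 0.20² + 0.07² + 0.15² + 0.16² + 0.07² = 0.0576 + 0.0121 + 0.0400 + 0.0049 + 0.0225 + 0.0256 + 0.0049 = 0.1676
B_2 = 1 / 0.1676 = 5.9666
Σp_1ᵢ² = 0.10² + 0.14² + 0.19² + 0.29² + 0.24² + 0.02² + 0.02² = 0.0100 + 0.0196 + 0.0361 + 0.0841 + 0.0576 + 0.0004 + 0.0004 = 0.2082
B_1 = 1 / 0.2082 = 4.8031
Σp_4ᵢ² = 0.17² + 0.19² + 0.11² + 0.16² + 0.08² + 0.20² + 0.09² = 0.0289 + 0.0361 + 0.0121 + 0.0256 + 0.0064 + 0.0400 + 0.0081 = 0.1572
B_4 = 1 / 0.1572 = 6.3613
Ranking by B (broadest → narrowest): species 4 (6.36) > species 3 (6.19) > species 2 (5.97) > species 1 (4.80)

species 4 > species 3 > species 2 > species 1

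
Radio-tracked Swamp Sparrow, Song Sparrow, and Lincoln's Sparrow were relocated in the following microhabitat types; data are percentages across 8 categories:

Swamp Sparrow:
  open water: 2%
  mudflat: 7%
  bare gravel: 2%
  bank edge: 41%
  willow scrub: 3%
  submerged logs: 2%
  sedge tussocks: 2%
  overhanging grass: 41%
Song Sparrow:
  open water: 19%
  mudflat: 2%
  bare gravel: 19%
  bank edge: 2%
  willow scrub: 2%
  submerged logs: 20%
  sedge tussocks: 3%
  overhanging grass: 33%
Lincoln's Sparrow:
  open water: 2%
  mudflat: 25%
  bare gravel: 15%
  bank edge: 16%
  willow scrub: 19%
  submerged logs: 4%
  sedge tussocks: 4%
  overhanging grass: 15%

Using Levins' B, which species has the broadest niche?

Lincoln's Sparrow

Convert percentages to proportions (divide by 100).
Σp_Swamᵢ² = 0.02² + 0.07² + 0.02² + 0.41² + 0.03² + 0.02² + 0.02² + 0.41² = 0.0004 + 0.0049 + 0.0004 + 0.1681 + 0.0009 + 0.0004 + 0.0004 + 0.1681 = 0.3436
B_Swam = 1 / 0.3436 = 2.9104
Σp_Songᵢ² = 0.19² + 0.02² + 0.19² + 0.02² + 0.02² + 0.20² + 0.03² + 0.33² = 0.0361 + 0.0004 + 0.0361 + 0.0004 + 0.0004 + 0.0400 + 0.0009 + 0.1089 = 0.2232
B_Song = 1 / 0.2232 = 4.4803
Σp_Lincᵢ² = 0.02² + 0.25² + 0.15² + 0.16² + 0.19² + 0.04² + 0.04² + 0.15² = 0.0004 + 0.0625 + 0.0225 + 0.0256 + 0.0361 + 0.0016 + 0.0016 + 0.0225 = 0.1728
B_Linc = 1 / 0.1728 = 5.7870
Highest B → broadest niche (most generalist): Lincoln's Sparrow (B = 5.79).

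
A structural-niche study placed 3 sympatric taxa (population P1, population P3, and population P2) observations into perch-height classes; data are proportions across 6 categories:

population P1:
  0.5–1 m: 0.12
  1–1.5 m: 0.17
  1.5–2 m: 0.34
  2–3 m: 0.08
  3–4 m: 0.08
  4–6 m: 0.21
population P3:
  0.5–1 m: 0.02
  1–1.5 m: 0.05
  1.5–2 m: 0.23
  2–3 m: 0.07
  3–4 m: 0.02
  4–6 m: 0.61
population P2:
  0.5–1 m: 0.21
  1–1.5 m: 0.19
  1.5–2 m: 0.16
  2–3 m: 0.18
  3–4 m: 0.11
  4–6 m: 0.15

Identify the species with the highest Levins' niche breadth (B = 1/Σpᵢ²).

Σp_P1ᵢ² = 0.12² + 0.17² + 0.34² + 0.08² + 0.08² + 0.21² = 0.0144 + 0.0289 + 0.1156 + 0.0064 + 0.0064 + 0.0441 = 0.2158
B_P1 = 1 / 0.2158 = 4.6339
Σp_P3ᵢ² = 0.02² + 0.05² + 0.23² + 0.07² + 0.02² + 0.61² = 0.0004 + 0.0025 + 0.0529 + 0.0049 + 0.0004 + 0.3721 = 0.4332
B_P3 = 1 / 0.4332 = 2.3084
Σp_P2ᵢ² = 0.21² + 0.19² + 0.16² + 0.18² + 0.11² + 0.15² = 0.0441 + 0.0361 + 0.0256 + 0.0324 + 0.0121 + 0.0225 = 0.1728
B_P2 = 1 / 0.1728 = 5.7870
Highest B → broadest niche (most generalist): population P2 (B = 5.79).

population P2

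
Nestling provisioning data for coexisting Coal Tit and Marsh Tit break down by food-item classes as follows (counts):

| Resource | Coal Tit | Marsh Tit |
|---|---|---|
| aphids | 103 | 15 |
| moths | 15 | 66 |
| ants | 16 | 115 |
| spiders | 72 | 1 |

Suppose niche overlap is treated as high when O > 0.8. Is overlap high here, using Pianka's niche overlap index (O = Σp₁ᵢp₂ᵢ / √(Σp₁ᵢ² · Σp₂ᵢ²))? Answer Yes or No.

No

Proportions for Coal Tit (n=206): 103/206=0.5000, 15/206=0.0728, 16/206=0.0777, 72/206=0.3495
Proportions for Marsh Tit (n=197): 15/197=0.0761, 66/197=0.3350, 115/197=0.5838, 1/197=0.0051
Σ p₁ᵢp₂ᵢ = 0.038050 + 0.024388 + 0.045361 + 0.001782 = 0.109581
Σp_1ᵢ² = 0.5000² + 0.0728² + 0.0777² + 0.3495² = 0.250000 + 0.005300 + 0.006037 + 0.122150 = 0.383487
Σp_2ᵢ² = 0.0761² + 0.3350² + 0.5838² + 0.0051² = 0.005791 + 0.112225 + 0.340822 + 0.000026 = 0.458864
O = 0.109581 / √(0.383487 × 0.458864) = 0.109581 / 0.4194859 = 0.2612
O = 0.2612 < 0.8 → No.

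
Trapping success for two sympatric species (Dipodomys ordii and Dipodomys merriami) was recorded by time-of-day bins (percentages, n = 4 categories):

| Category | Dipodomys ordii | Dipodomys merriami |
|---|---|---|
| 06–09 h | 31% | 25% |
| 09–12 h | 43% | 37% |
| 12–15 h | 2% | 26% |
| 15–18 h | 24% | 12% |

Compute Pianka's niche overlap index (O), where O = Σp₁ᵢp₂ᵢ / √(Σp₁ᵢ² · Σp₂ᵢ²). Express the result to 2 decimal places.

Convert percentages to proportions (divide by 100).
Σ p₁ᵢp₂ᵢ = 0.0775 + 0.1591 + 0.0052 + 0.0288 = 0.2706
Σp_1ᵢ² = 0.31² + 0.43² + 0.02² + 0.24² = 0.0961 + 0.1849 + 0.0004 + 0.0576 = 0.3390
Σp_2ᵢ² = 0.25² + 0.37² + 0.26² + 0.12² = 0.0625 + 0.1369 + 0.0676 + 0.0144 = 0.2814
O = 0.2706 / √(0.3390 × 0.2814) = 0.2706 / 0.30886 = 0.8761

0.88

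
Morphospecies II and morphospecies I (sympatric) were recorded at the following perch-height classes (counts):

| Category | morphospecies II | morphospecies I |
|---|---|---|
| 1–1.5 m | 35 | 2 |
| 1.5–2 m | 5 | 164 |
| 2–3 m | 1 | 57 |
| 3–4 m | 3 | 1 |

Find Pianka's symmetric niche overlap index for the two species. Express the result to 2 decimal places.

Proportions for morphospecies II (n=44): 35/44=0.7955, 5/44=0.1136, 1/44=0.0227, 3/44=0.0682
Proportions for morphospecies I (n=224): 2/224=0.0089, 164/224=0.7321, 57/224=0.2545, 1/224=0.0045
Σ p₁ᵢp₂ᵢ = 0.007080 + 0.083167 + 0.005777 + 0.000307 = 0.096331
Σp_1ᵢ² = 0.7955² + 0.1136² + 0.0227² + 0.0682² = 0.632820 + 0.012905 + 0.000515 + 0.004651 = 0.650891
Σp_2ᵢ² = 0.0089² + 0.7321² + 0.2545² + 0.0045² = 0.000079 + 0.535970 + 0.064770 + 0.000020 = 0.600839
O = 0.096331 / √(0.650891 × 0.600839) = 0.096331 / 0.6253645 = 0.1540

0.15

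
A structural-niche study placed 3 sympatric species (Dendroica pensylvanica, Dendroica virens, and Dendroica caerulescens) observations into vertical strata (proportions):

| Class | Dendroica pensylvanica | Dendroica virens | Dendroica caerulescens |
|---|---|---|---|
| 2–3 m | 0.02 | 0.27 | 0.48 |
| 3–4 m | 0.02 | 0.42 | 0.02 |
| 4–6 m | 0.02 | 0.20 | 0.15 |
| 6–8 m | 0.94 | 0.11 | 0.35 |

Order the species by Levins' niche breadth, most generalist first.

Dendroica virens > Dendroica caerulescens > Dendroica pensylvanica

Σp_pensᵢ² = 0.02² + 0.02² + 0.02² + 0.94² = 0.0004 + 0.0004 + 0.0004 + 0.8836 = 0.8848
B_pens = 1 / 0.8848 = 1.1302
Σp_vireᵢ² = 0.27² + 0.42² + 0.20² + 0.11² = 0.0729 + 0.1764 + 0.0400 + 0.0121 = 0.3014
B_vire = 1 / 0.3014 = 3.3179
Σp_caerᵢ² = 0.48² + 0.02² + 0.15² + 0.35² = 0.2304 + 0.0004 + 0.0225 + 0.1225 = 0.3758
B_caer = 1 / 0.3758 = 2.6610
Ranking by B (broadest → narrowest): Dendroica virens (3.32) > Dendroica caerulescens (2.66) > Dendroica pensylvanica (1.13)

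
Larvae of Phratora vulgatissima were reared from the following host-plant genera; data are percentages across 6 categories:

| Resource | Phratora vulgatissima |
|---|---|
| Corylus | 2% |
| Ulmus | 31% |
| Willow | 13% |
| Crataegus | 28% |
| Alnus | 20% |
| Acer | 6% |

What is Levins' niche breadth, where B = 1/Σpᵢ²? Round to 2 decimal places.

4.25

Convert percentages to proportions (divide by 100).
Σpᵢ² = 0.02² + 0.31² + 0.13² + 0.28² + 0.20² + 0.06² = 0.0004 + 0.0961 + 0.0169 + 0.0784 + 0.0400 + 0.0036 = 0.2354
B = 1 / 0.2354 = 4.2481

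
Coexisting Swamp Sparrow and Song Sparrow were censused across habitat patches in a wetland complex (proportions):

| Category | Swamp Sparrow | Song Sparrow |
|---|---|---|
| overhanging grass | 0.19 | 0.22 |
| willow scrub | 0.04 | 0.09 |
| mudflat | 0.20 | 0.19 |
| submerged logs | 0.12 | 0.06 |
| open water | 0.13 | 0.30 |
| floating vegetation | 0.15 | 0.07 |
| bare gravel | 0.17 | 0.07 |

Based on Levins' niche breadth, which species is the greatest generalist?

Swamp Sparrow

Σp_Swamᵢ² = 0.19² + 0.04² + 0.20² + 0.12² + 0.13² + 0.15² + 0.17² = 0.0361 + 0.0016 + 0.0400 + 0.0144 + 0.0169 + 0.0225 + 0.0289 = 0.1604
B_Swam = 1 / 0.1604 = 6.2344
Σp_Songᵢ² = 0.22² + 0.09² + 0.19² + 0.06² + 0.30² + 0.07² + 0.07² = 0.0484 + 0.0081 + 0.0361 + 0.0036 + 0.0900 + 0.0049 + 0.0049 = 0.1960
B_Song = 1 / 0.1960 = 5.1020
Highest B → broadest niche (most generalist): Swamp Sparrow (B = 6.23).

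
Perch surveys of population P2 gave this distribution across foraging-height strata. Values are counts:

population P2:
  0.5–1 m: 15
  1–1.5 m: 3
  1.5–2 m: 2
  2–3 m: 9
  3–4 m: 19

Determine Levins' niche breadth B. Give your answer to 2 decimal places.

Proportions for population P2 (n=48): 15/48=0.3125, 3/48=0.0625, 2/48=0.0417, 9/48=0.1875, 19/48=0.3958
Σpᵢ² = 0.3125² + 0.0625² + 0.0417² + 0.1875² + 0.3958² = 0.097656 + 0.003906 + 0.001739 + 0.035156 + 0.156658 = 0.295115
B = 1 / 0.295115 = 3.3885

3.39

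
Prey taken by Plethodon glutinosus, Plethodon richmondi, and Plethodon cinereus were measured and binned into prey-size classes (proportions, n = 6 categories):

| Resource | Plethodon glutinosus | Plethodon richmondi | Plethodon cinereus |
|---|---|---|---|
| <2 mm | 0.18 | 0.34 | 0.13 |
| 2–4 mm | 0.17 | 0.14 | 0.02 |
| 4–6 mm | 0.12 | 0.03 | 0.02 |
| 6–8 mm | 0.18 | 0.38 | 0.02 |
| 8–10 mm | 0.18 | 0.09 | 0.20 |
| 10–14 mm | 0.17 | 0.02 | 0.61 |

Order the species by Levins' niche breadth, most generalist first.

Plethodon glutinosus > Plethodon richmondi > Plethodon cinereus

Σp_glutᵢ² = 0.18² + 0.17² + 0.12² + 0.18² + 0.18² + 0.17² = 0.0324 + 0.0289 + 0.0144 + 0.0324 + 0.0324 + 0.0289 = 0.1694
B_glut = 1 / 0.1694 = 5.9032
Σp_richᵢ² = 0.34² + 0.14² + 0.03² + 0.38² + 0.09² + 0.02² = 0.1156 + 0.0196 + 0.0009 + 0.1444 + 0.0081 + 0.0004 = 0.2890
B_rich = 1 / 0.2890 = 3.4602
Σp_cineᵢ² = 0.13² + 0.02² + 0.02² + 0.02² + 0.20² + 0.61² = 0.0169 + 0.0004 + 0.0004 + 0.0004 + 0.0400 + 0.3721 = 0.4302
B_cine = 1 / 0.4302 = 2.3245
Ranking by B (broadest → narrowest): Plethodon glutinosus (5.90) > Plethodon richmondi (3.46) > Plethodon cinereus (2.32)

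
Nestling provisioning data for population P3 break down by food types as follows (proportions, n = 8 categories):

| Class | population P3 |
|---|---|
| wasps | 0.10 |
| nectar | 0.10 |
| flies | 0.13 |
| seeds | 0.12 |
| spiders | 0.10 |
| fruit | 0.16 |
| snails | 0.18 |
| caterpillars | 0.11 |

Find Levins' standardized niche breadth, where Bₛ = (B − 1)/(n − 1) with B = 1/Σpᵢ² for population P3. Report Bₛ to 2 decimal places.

Σpᵢ² = 0.10² + 0.10² + 0.13² + 0.12² + 0.10² + 0.16² + 0.18² + 0.11² = 0.0100 + 0.0100 + 0.0169 + 0.0144 + 0.0100 + 0.0256 + 0.0324 + 0.0121 = 0.1314
B = 1 / 0.1314 = 7.6104
Bₛ = (B − 1)/(n − 1) = (7.6104 − 1)/(8 − 1) = 6.6104/7 = 0.9443

0.94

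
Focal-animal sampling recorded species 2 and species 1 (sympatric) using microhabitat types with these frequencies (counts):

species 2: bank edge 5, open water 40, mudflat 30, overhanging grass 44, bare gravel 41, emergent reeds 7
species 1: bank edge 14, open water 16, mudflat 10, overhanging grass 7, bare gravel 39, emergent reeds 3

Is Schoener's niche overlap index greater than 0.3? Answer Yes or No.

Proportions for species 2 (n=167): 5/167=0.0299, 40/167=0.2395, 30/167=0.1796, 44/167=0.2635, 41/167=0.2455, 7/167=0.0419
Proportions for species 1 (n=89): 14/89=0.1573, 16/89=0.1798, 10/89=0.1124, 7/89=0.0787, 39/89=0.4382, 3/89=0.0337
Σ|p₁ᵢ − p₂ᵢ| = 0.1274 + 0.0597 + 0.0672 + 0.1848 + 0.1927 + 0.0082 = 0.6400
D = 1 − ½ × 0.6400 = 1 − 0.32000 = 0.68000
D = 0.68000 > 0.3 → Yes.

Yes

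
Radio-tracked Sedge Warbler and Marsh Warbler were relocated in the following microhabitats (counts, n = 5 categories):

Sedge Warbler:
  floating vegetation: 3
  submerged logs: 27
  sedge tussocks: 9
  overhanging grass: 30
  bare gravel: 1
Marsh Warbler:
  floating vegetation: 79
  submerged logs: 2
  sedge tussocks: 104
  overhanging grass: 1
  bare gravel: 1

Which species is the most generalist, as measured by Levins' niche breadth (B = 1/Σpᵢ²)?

Proportions for Sedge Warbler (n=70): 3/70=0.0429, 27/70=0.3857, 9/70=0.1286, 30/70=0.4286, 1/70=0.0143
Proportions for Marsh Warbler (n=187): 79/187=0.4225, 2/187=0.0107, 104/187=0.5561, 1/187=0.0053, 1/187=0.0053
Σp_Sedgᵢ² = 0.0429² + 0.3857² + 0.1286² + 0.4286² + 0.0143² = 0.001840 + 0.148764 + 0.016538 + 0.183698 + 0.000204 = 0.351044
B_Sedg = 1 / 0.351044 = 2.8486
Σp_Marsᵢ² = 0.4225² + 0.0107² + 0.5561² + 0.0053² + 0.0053² = 0.178506 + 0.000114 + 0.309247 + 0.000028 + 0.000028 = 0.487923
B_Mars = 1 / 0.487923 = 2.0495
Highest B → broadest niche (most generalist): Sedge Warbler (B = 2.85).

Sedge Warbler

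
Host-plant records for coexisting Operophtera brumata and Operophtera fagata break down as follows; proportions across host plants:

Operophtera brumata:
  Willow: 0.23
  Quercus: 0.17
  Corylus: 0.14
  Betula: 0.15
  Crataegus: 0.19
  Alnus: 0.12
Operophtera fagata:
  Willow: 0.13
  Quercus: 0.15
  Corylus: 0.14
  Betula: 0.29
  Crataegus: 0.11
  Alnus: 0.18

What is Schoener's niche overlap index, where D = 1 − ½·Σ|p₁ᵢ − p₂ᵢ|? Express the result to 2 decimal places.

0.80

Σ|p₁ᵢ − p₂ᵢ| = 0.10 + 0.02 + 0.00 + 0.14 + 0.08 + 0.06 = 0.40
D = 1 − ½ × 0.40 = 1 − 0.200 = 0.8000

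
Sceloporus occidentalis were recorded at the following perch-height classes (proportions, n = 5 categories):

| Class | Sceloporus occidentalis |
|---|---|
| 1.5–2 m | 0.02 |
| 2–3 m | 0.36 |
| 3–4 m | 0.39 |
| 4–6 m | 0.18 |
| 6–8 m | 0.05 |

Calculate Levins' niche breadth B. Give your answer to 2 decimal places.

Σpᵢ² = 0.02² + 0.36² + 0.39² + 0.18² + 0.05² = 0.0004 + 0.1296 + 0.1521 + 0.0324 + 0.0025 = 0.3170
B = 1 / 0.3170 = 3.1546

3.15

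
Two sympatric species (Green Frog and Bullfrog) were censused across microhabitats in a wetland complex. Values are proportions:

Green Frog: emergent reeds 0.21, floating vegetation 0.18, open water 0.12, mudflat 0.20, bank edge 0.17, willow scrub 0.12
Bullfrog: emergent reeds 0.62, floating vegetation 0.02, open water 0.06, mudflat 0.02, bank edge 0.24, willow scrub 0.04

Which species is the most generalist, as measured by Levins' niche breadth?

Green Frog

Σp_Frogᵢ² = 0.21² + 0.18² + 0.12² + 0.20² + 0.17² + 0.12² = 0.0441 + 0.0324 + 0.0144 + 0.0400 + 0.0289 + 0.0144 = 0.1742
B_Frog = 1 / 0.1742 = 5.7405
Σp_Bullᵢ² = 0.62² + 0.02² + 0.06² + 0.02² + 0.24² + 0.04² = 0.3844 + 0.0004 + 0.0036 + 0.0004 + 0.0576 + 0.0016 = 0.4480
B_Bull = 1 / 0.4480 = 2.2321
Highest B → broadest niche (most generalist): Green Frog (B = 5.74).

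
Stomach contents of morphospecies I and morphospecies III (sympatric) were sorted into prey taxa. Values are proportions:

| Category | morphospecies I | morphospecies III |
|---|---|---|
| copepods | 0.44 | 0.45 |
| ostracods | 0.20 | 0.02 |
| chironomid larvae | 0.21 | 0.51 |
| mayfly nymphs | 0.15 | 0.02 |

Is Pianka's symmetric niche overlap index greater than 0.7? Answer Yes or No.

Σ p₁ᵢp₂ᵢ = 0.1980 + 0.0040 + 0.1071 + 0.0030 = 0.3121
Σp_1ᵢ² = 0.44² + 0.20² + 0.21² + 0.15² = 0.1936 + 0.0400 + 0.0441 + 0.0225 = 0.3002
Σp_2ᵢ² = 0.45² + 0.02² + 0.51² + 0.02² = 0.2025 + 0.0004 + 0.2601 + 0.0004 = 0.4634
O = 0.3121 / √(0.3002 × 0.4634) = 0.3121 / 0.37298 = 0.8368
O = 0.8368 > 0.7 → Yes.

Yes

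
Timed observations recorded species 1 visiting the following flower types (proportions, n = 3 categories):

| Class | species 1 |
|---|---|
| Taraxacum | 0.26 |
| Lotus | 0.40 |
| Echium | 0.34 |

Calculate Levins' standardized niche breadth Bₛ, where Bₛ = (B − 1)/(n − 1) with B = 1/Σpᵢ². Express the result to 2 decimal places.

0.96

Σpᵢ² = 0.26² + 0.40² + 0.34² = 0.0676 + 0.1600 + 0.1156 = 0.3432
B = 1 / 0.3432 = 2.9138
Bₛ = (B − 1)/(n − 1) = (2.9138 − 1)/(3 − 1) = 1.9138/2 = 0.9569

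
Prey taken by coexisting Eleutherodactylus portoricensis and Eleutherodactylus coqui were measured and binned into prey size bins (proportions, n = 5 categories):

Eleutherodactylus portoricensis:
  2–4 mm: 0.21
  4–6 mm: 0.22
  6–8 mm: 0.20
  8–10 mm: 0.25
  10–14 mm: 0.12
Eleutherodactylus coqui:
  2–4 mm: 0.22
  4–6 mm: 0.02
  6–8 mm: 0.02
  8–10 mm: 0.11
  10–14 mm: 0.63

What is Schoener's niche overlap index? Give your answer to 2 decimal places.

0.48

Σ|p₁ᵢ − p₂ᵢ| = 0.01 + 0.20 + 0.18 + 0.14 + 0.51 = 1.04
D = 1 − ½ × 1.04 = 1 − 0.520 = 0.4800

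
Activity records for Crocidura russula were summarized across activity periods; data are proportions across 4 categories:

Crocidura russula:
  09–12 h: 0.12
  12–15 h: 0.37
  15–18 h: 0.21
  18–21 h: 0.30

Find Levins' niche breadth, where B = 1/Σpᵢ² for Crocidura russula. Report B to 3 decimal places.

3.504

Σpᵢ² = 0.12² + 0.37² + 0.21² + 0.30² = 0.0144 + 0.1369 + 0.0441 + 0.0900 = 0.2854
B = 1 / 0.2854 = 3.50385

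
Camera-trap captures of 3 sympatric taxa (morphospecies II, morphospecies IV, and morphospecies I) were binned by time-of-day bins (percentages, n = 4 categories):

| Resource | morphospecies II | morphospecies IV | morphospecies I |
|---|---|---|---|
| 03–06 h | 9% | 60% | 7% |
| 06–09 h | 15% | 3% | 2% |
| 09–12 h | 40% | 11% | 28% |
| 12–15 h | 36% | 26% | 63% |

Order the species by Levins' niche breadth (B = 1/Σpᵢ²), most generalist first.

morphospecies II > morphospecies IV > morphospecies I

Convert percentages to proportions (divide by 100).
Σp_IIᵢ² = 0.09² + 0.15² + 0.40² + 0.36² = 0.0081 + 0.0225 + 0.1600 + 0.1296 = 0.3202
B_II = 1 / 0.3202 = 3.1230
Σp_IVᵢ² = 0.60² + 0.03² + 0.11² + 0.26² = 0.3600 + 0.0009 + 0.0121 + 0.0676 = 0.4406
B_IV = 1 / 0.4406 = 2.2696
Σp_Iᵢ² = 0.07² + 0.02² + 0.28² + 0.63² = 0.0049 + 0.0004 + 0.0784 + 0.3969 = 0.4806
B_I = 1 / 0.4806 = 2.0807
Ranking by B (broadest → narrowest): morphospecies II (3.12) > morphospecies IV (2.27) > morphospecies I (2.08)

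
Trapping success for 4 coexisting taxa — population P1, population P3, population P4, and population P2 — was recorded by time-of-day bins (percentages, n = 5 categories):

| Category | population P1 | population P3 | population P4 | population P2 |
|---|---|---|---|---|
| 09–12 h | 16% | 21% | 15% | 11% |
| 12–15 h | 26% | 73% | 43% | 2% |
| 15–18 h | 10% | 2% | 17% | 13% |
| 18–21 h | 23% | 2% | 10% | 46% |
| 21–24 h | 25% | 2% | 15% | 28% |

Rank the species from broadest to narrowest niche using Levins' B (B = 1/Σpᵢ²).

Convert percentages to proportions (divide by 100).
Σp_P1ᵢ² = 0.16² + 0.26² + 0.10² + 0.23² + 0.25² = 0.0256 + 0.0676 + 0.0100 + 0.0529 + 0.0625 = 0.2186
B_P1 = 1 / 0.2186 = 4.5746
Σp_P3ᵢ² = 0.21² + 0.73² + 0.02² + 0.02² + 0.02² = 0.0441 + 0.5329 + 0.0004 + 0.0004 + 0.0004 = 0.5782
B_P3 = 1 / 0.5782 = 1.7295
Σp_P4ᵢ² = 0.15² + 0.43² + 0.17² + 0.10² + 0.15² = 0.0225 + 0.1849 + 0.0289 + 0.0100 + 0.0225 = 0.2688
B_P4 = 1 / 0.2688 = 3.7202
Σp_P2ᵢ² = 0.11² + 0.02² + 0.13² + 0.46² + 0.28² = 0.0121 + 0.0004 + 0.0169 + 0.2116 + 0.0784 = 0.3194
B_P2 = 1 / 0.3194 = 3.1309
Ranking by B (broadest → narrowest): population P1 (4.57) > population P4 (3.72) > population P2 (3.13) > population P3 (1.73)

population P1 > population P4 > population P2 > population P3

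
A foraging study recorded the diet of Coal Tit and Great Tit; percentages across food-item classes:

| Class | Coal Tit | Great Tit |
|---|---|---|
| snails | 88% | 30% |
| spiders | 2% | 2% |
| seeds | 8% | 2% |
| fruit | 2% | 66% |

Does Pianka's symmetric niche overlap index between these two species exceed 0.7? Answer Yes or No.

No

Convert percentages to proportions (divide by 100).
Σ p₁ᵢp₂ᵢ = 0.2640 + 0.0004 + 0.0016 + 0.0132 = 0.2792
Σp_1ᵢ² = 0.88² + 0.02² + 0.08² + 0.02² = 0.7744 + 0.0004 + 0.0064 + 0.0004 = 0.7816
Σp_2ᵢ² = 0.30² + 0.02² + 0.02² + 0.66² = 0.0900 + 0.0004 + 0.0004 + 0.4356 = 0.5264
O = 0.2792 / √(0.7816 × 0.5264) = 0.2792 / 0.64143 = 0.4353
O = 0.4353 < 0.7 → No.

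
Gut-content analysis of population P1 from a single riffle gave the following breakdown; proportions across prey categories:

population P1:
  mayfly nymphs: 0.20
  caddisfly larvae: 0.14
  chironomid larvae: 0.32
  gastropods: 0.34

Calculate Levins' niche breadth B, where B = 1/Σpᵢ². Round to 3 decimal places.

Σpᵢ² = 0.20² + 0.14² + 0.32² + 0.34² = 0.0400 + 0.0196 + 0.1024 + 0.1156 = 0.2776
B = 1 / 0.2776 = 3.60231

3.602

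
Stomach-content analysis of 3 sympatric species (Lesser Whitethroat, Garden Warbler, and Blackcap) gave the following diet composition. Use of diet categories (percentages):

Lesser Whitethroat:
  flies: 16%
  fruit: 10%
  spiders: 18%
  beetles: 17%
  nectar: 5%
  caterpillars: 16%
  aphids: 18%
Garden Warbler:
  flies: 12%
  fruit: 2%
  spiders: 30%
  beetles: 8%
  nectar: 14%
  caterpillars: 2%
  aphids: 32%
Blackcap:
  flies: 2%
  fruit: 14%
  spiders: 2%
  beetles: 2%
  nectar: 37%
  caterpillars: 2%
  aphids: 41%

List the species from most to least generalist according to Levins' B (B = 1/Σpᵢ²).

Lesser Whitethroat > Garden Warbler > Blackcap

Convert percentages to proportions (divide by 100).
Σp_Whitᵢ² = 0.16² + 0.10² + 0.18² + 0.17² + 0.05² + 0.16² + 0.18² = 0.0256 + 0.0100 + 0.0324 + 0.0289 + 0.0025 + 0.0256 + 0.0324 = 0.1574
B_Whit = 1 / 0.1574 = 6.3532
Σp_Warbᵢ² = 0.12² + 0.02² + 0.30² + 0.08² + 0.14² + 0.02² + 0.32² = 0.0144 + 0.0004 + 0.0900 + 0.0064 + 0.0196 + 0.0004 + 0.1024 = 0.2336
B_Warb = 1 / 0.2336 = 4.2808
Σp_Blacᵢ² = 0.02² + 0.14² + 0.02² + 0.02² + 0.37² + 0.02² + 0.41² = 0.0004 + 0.0196 + 0.0004 + 0.0004 + 0.1369 + 0.0004 + 0.1681 = 0.3262
B_Blac = 1 / 0.3262 = 3.0656
Ranking by B (broadest → narrowest): Lesser Whitethroat (6.35) > Garden Warbler (4.28) > Blackcap (3.07)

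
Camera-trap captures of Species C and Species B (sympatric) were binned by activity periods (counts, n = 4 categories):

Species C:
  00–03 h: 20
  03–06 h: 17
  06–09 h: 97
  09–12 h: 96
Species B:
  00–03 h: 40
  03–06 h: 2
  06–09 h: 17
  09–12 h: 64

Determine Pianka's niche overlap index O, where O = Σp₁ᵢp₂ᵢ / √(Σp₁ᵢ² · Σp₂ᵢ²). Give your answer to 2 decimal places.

Proportions for Species C (n=230): 20/230=0.0870, 17/230=0.0739, 97/230=0.4217, 96/230=0.4174
Proportions for Species B (n=123): 40/123=0.3252, 2/123=0.0163, 17/123=0.1382, 64/123=0.5203
Σ p₁ᵢp₂ᵢ = 0.028292 + 0.001205 + 0.058279 + 0.217173 = 0.304949
Σp_1ᵢ² = 0.0870² + 0.0739² + 0.4217² + 0.4174² = 0.007569 + 0.005461 + 0.177831 + 0.174223 = 0.365084
Σp_2ᵢ² = 0.3252² + 0.0163² + 0.1382² + 0.5203² = 0.105755 + 0.000266 + 0.019099 + 0.270712 = 0.395832
O = 0.304949 / √(0.365084 × 0.395832) = 0.304949 / 0.3801472 = 0.8022

0.80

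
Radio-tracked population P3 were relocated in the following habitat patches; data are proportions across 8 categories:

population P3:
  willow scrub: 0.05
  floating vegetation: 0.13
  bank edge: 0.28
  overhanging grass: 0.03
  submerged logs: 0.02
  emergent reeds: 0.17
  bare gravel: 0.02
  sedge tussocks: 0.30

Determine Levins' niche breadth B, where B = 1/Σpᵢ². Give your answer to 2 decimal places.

Σpᵢ² = 0.05² + 0.13² + 0.28² + 0.03² + 0.02² + 0.17² + 0.02² + 0.30² = 0.0025 + 0.0169 + 0.0784 + 0.0009 + 0.0004 + 0.0289 + 0.0004 + 0.0900 = 0.2184
B = 1 / 0.2184 = 4.5788

4.58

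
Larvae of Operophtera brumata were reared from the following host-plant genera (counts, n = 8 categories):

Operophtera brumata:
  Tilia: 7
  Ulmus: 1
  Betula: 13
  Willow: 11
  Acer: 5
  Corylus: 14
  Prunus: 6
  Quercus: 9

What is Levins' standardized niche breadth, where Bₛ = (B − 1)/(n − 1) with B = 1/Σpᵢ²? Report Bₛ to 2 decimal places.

Proportions for Operophtera brumata (n=66): 7/66=0.1061, 1/66=0.0152, 13/66=0.1970, 11/66=0.1667, 5/66=0.0758, 14/66=0.2121, 6/66=0.0909, 9/66=0.1364
Σpᵢ² = 0.1061² + 0.0152² + 0.1970² + 0.1667² + 0.0758² + 0.2121² + 0.0909² + 0.1364² = 0.011257 + 0.000231 + 0.038809 + 0.027789 + 0.005746 + 0.044986 + 0.008263 + 0.018605 = 0.155686
B = 1 / 0.155686 = 6.4232
Bₛ = (B − 1)/(n − 1) = (6.4232 − 1)/(8 − 1) = 5.4232/7 = 0.7747

0.77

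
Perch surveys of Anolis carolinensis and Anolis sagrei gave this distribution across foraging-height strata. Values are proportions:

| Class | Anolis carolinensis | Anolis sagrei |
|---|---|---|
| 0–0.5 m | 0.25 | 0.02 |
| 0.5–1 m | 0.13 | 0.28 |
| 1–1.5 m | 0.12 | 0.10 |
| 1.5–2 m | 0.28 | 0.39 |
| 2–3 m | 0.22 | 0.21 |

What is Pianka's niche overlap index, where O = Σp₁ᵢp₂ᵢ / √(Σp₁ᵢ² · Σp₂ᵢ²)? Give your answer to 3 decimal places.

Σ p₁ᵢp₂ᵢ = 0.0050 + 0.0364 + 0.0120 + 0.1092 + 0.0462 = 0.2088
Σp_1ᵢ² = 0.25² + 0.13² + 0.12² + 0.28² + 0.22² = 0.0625 + 0.0169 + 0.0144 + 0.0784 + 0.0484 = 0.2206
Σp_2ᵢ² = 0.02² + 0.28² + 0.10² + 0.39² + 0.21² = 0.0004 + 0.0784 + 0.0100 + 0.1521 + 0.0441 = 0.2850
O = 0.2088 / √(0.2206 × 0.2850) = 0.2088 / 0.250741 = 0.83273

0.833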